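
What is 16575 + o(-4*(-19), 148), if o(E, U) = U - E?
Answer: 16647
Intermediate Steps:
16575 + o(-4*(-19), 148) = 16575 + (148 - (-4)*(-19)) = 16575 + (148 - 1*76) = 16575 + (148 - 76) = 16575 + 72 = 16647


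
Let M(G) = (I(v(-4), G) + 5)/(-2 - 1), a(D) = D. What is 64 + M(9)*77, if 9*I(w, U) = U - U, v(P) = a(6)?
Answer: -193/3 ≈ -64.333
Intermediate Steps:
v(P) = 6
I(w, U) = 0 (I(w, U) = (U - U)/9 = (1/9)*0 = 0)
M(G) = -5/3 (M(G) = (0 + 5)/(-2 - 1) = 5/(-3) = 5*(-1/3) = -5/3)
64 + M(9)*77 = 64 - 5/3*77 = 64 - 385/3 = -193/3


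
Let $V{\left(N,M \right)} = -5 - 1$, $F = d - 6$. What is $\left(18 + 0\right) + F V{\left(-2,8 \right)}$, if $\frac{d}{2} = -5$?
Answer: $114$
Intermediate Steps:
$d = -10$ ($d = 2 \left(-5\right) = -10$)
$F = -16$ ($F = -10 - 6 = -16$)
$V{\left(N,M \right)} = -6$ ($V{\left(N,M \right)} = -5 - 1 = -6$)
$\left(18 + 0\right) + F V{\left(-2,8 \right)} = \left(18 + 0\right) - -96 = 18 + 96 = 114$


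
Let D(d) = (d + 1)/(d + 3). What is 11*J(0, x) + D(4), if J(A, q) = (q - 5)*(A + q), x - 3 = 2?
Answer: 5/7 ≈ 0.71429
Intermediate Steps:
x = 5 (x = 3 + 2 = 5)
J(A, q) = (-5 + q)*(A + q)
D(d) = (1 + d)/(3 + d)
11*J(0, x) + D(4) = 11*(5**2 - 5*0 - 5*5 + 0*5) + (1 + 4)/(3 + 4) = 11*(25 + 0 - 25 + 0) + 5/7 = 11*0 + (1/7)*5 = 0 + 5/7 = 5/7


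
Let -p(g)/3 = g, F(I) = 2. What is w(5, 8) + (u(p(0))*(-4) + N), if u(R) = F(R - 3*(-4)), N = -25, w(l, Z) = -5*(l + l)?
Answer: -83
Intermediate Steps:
w(l, Z) = -10*l
p(g) = -3*g
u(R) = 2
w(5, 8) + (u(p(0))*(-4) + N) = -10*5 + (2*(-4) - 25) = -50 + (-8 - 25) = -50 - 33 = -83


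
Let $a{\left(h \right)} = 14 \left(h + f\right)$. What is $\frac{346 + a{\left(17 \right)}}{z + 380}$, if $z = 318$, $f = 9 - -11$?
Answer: $\frac{432}{349} \approx 1.2378$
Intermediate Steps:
$f = 20$ ($f = 9 + 11 = 20$)
$a{\left(h \right)} = 280 + 14 h$ ($a{\left(h \right)} = 14 \left(h + 20\right) = 14 \left(20 + h\right) = 280 + 14 h$)
$\frac{346 + a{\left(17 \right)}}{z + 380} = \frac{346 + \left(280 + 14 \cdot 17\right)}{318 + 380} = \frac{346 + \left(280 + 238\right)}{698} = \frac{346 + 518}{698} = \frac{1}{698} \cdot 864 = \frac{432}{349}$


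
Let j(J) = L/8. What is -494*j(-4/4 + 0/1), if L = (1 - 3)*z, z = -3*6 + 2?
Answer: -1976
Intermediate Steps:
z = -16 (z = -18 + 2 = -16)
L = 32 (L = (1 - 3)*(-16) = -2*(-16) = 32)
j(J) = 4 (j(J) = 32/8 = 32*(⅛) = 4)
-494*j(-4/4 + 0/1) = -494*4 = -1976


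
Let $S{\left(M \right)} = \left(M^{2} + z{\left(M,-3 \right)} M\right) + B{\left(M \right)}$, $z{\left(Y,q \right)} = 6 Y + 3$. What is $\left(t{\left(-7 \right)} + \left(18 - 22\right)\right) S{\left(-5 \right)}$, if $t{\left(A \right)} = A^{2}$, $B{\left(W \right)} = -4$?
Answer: $7020$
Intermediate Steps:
$z{\left(Y,q \right)} = 3 + 6 Y$
$S{\left(M \right)} = -4 + M^{2} + M \left(3 + 6 M\right)$ ($S{\left(M \right)} = \left(M^{2} + \left(3 + 6 M\right) M\right) - 4 = \left(M^{2} + M \left(3 + 6 M\right)\right) - 4 = -4 + M^{2} + M \left(3 + 6 M\right)$)
$\left(t{\left(-7 \right)} + \left(18 - 22\right)\right) S{\left(-5 \right)} = \left(\left(-7\right)^{2} + \left(18 - 22\right)\right) \left(-4 + 3 \left(-5\right) + 7 \left(-5\right)^{2}\right) = \left(49 + \left(18 - 22\right)\right) \left(-4 - 15 + 7 \cdot 25\right) = \left(49 - 4\right) \left(-4 - 15 + 175\right) = 45 \cdot 156 = 7020$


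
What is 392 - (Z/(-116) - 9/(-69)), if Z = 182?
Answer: 524847/1334 ≈ 393.44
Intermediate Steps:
392 - (Z/(-116) - 9/(-69)) = 392 - (182/(-116) - 9/(-69)) = 392 - (182*(-1/116) - 9*(-1/69)) = 392 - (-91/58 + 3/23) = 392 - 1*(-1919/1334) = 392 + 1919/1334 = 524847/1334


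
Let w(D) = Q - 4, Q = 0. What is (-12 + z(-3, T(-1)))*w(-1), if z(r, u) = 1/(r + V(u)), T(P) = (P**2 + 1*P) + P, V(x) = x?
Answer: 49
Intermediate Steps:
T(P) = P**2 + 2*P (T(P) = (P**2 + P) + P = (P + P**2) + P = P**2 + 2*P)
w(D) = -4 (w(D) = 0 - 4 = -4)
z(r, u) = 1/(r + u)
(-12 + z(-3, T(-1)))*w(-1) = (-12 + 1/(-3 - (2 - 1)))*(-4) = (-12 + 1/(-3 - 1*1))*(-4) = (-12 + 1/(-3 - 1))*(-4) = (-12 + 1/(-4))*(-4) = (-12 - 1/4)*(-4) = -49/4*(-4) = 49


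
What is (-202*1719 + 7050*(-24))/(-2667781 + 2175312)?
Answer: 516438/492469 ≈ 1.0487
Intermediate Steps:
(-202*1719 + 7050*(-24))/(-2667781 + 2175312) = (-347238 - 169200)/(-492469) = -516438*(-1/492469) = 516438/492469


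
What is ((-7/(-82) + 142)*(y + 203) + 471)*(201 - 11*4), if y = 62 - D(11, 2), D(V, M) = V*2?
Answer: 450560955/82 ≈ 5.4946e+6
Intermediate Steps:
D(V, M) = 2*V
y = 40 (y = 62 - 2*11 = 62 - 1*22 = 62 - 22 = 40)
((-7/(-82) + 142)*(y + 203) + 471)*(201 - 11*4) = ((-7/(-82) + 142)*(40 + 203) + 471)*(201 - 11*4) = ((-7*(-1/82) + 142)*243 + 471)*(201 - 44) = ((7/82 + 142)*243 + 471)*157 = ((11651/82)*243 + 471)*157 = (2831193/82 + 471)*157 = (2869815/82)*157 = 450560955/82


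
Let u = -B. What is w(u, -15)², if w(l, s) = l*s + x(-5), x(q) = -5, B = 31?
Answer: 211600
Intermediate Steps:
u = -31 (u = -1*31 = -31)
w(l, s) = -5 + l*s (w(l, s) = l*s - 5 = -5 + l*s)
w(u, -15)² = (-5 - 31*(-15))² = (-5 + 465)² = 460² = 211600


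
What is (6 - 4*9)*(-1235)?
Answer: 37050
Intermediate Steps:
(6 - 4*9)*(-1235) = (6 - 36)*(-1235) = -30*(-1235) = 37050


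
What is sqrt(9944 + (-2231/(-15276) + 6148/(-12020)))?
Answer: sqrt(5238336776368655985)/22952190 ≈ 99.718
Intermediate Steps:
sqrt(9944 + (-2231/(-15276) + 6148/(-12020))) = sqrt(9944 + (-2231*(-1/15276) + 6148*(-1/12020))) = sqrt(9944 + (2231/15276 - 1537/3005)) = sqrt(9944 - 16775057/45904380) = sqrt(456456379663/45904380) = sqrt(5238336776368655985)/22952190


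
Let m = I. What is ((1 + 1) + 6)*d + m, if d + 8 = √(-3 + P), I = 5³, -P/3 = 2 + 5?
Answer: 61 + 16*I*√6 ≈ 61.0 + 39.192*I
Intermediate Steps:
P = -21 (P = -3*(2 + 5) = -3*7 = -21)
I = 125
m = 125
d = -8 + 2*I*√6 (d = -8 + √(-3 - 21) = -8 + √(-24) = -8 + 2*I*√6 ≈ -8.0 + 4.899*I)
((1 + 1) + 6)*d + m = ((1 + 1) + 6)*(-8 + 2*I*√6) + 125 = (2 + 6)*(-8 + 2*I*√6) + 125 = 8*(-8 + 2*I*√6) + 125 = (-64 + 16*I*√6) + 125 = 61 + 16*I*√6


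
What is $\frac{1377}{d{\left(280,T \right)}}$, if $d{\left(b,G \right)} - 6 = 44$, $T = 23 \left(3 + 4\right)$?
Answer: $\frac{1377}{50} \approx 27.54$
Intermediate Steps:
$T = 161$ ($T = 23 \cdot 7 = 161$)
$d{\left(b,G \right)} = 50$ ($d{\left(b,G \right)} = 6 + 44 = 50$)
$\frac{1377}{d{\left(280,T \right)}} = \frac{1377}{50}$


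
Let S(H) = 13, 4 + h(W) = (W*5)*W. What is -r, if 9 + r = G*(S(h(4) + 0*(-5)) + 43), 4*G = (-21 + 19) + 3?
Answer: -5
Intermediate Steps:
h(W) = -4 + 5*W² (h(W) = -4 + (W*5)*W = -4 + (5*W)*W = -4 + 5*W²)
G = ¼ (G = ((-21 + 19) + 3)/4 = (-2 + 3)/4 = (¼)*1 = ¼ ≈ 0.25000)
r = 5 (r = -9 + (13 + 43)/4 = -9 + (¼)*56 = -9 + 14 = 5)
-r = -1*5 = -5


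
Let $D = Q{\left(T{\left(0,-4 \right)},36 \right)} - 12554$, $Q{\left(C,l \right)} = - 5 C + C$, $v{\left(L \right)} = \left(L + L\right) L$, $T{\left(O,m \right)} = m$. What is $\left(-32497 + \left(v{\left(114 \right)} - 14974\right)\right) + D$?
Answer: $-34017$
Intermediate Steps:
$v{\left(L \right)} = 2 L^{2}$ ($v{\left(L \right)} = 2 L L = 2 L^{2}$)
$Q{\left(C,l \right)} = - 4 C$
$D = -12538$ ($D = \left(-4\right) \left(-4\right) - 12554 = 16 - 12554 = -12538$)
$\left(-32497 + \left(v{\left(114 \right)} - 14974\right)\right) + D = \left(-32497 - \left(14974 - 2 \cdot 114^{2}\right)\right) - 12538 = \left(-32497 + \left(2 \cdot 12996 - 14974\right)\right) - 12538 = \left(-32497 + \left(25992 - 14974\right)\right) - 12538 = \left(-32497 + 11018\right) - 12538 = -21479 - 12538 = -34017$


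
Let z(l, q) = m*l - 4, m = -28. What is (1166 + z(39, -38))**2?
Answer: 4900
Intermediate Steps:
z(l, q) = -4 - 28*l (z(l, q) = -28*l - 4 = -4 - 28*l)
(1166 + z(39, -38))**2 = (1166 + (-4 - 28*39))**2 = (1166 + (-4 - 1092))**2 = (1166 - 1096)**2 = 70**2 = 4900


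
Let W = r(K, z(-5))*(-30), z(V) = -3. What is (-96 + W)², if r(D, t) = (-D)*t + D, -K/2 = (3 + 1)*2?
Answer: 3326976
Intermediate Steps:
K = -16 (K = -2*(3 + 1)*2 = -8*2 = -2*8 = -16)
r(D, t) = D - D*t (r(D, t) = -D*t + D = D - D*t)
W = 1920 (W = -16*(1 - 1*(-3))*(-30) = -16*(1 + 3)*(-30) = -16*4*(-30) = -64*(-30) = 1920)
(-96 + W)² = (-96 + 1920)² = 1824² = 3326976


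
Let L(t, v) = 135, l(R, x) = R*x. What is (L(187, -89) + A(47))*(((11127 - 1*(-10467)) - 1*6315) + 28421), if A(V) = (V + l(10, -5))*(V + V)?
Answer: -6423900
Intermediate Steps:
A(V) = 2*V*(-50 + V) (A(V) = (V + 10*(-5))*(V + V) = (V - 50)*(2*V) = (-50 + V)*(2*V) = 2*V*(-50 + V))
(L(187, -89) + A(47))*(((11127 - 1*(-10467)) - 1*6315) + 28421) = (135 + 2*47*(-50 + 47))*(((11127 - 1*(-10467)) - 1*6315) + 28421) = (135 + 2*47*(-3))*(((11127 + 10467) - 6315) + 28421) = (135 - 282)*((21594 - 6315) + 28421) = -147*(15279 + 28421) = -147*43700 = -6423900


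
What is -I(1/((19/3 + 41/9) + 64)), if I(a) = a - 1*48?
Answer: 32343/674 ≈ 47.987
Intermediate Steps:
I(a) = -48 + a (I(a) = a - 48 = -48 + a)
-I(1/((19/3 + 41/9) + 64)) = -(-48 + 1/((19/3 + 41/9) + 64)) = -(-48 + 1/(98/9 + 64)) = -(-48 + 1/(674/9)) = -(-48 + 9/674) = -1*(-32343/674) = 32343/674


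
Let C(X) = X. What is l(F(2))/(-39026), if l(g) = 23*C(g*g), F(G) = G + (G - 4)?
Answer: 0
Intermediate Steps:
F(G) = -4 + 2*G (F(G) = G + (-4 + G) = -4 + 2*G)
l(g) = 23*g**2 (l(g) = 23*(g*g) = 23*g**2)
l(F(2))/(-39026) = (23*(-4 + 2*2)**2)/(-39026) = (23*(-4 + 4)**2)*(-1/39026) = (23*0**2)*(-1/39026) = (23*0)*(-1/39026) = 0*(-1/39026) = 0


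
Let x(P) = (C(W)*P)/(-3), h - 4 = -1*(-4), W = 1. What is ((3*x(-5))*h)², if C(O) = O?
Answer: 1600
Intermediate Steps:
h = 8 (h = 4 - 1*(-4) = 4 + 4 = 8)
x(P) = -P/3 (x(P) = (1*P)/(-3) = P*(-⅓) = -P/3)
((3*x(-5))*h)² = ((3*(-⅓*(-5)))*8)² = ((3*(5/3))*8)² = (5*8)² = 40² = 1600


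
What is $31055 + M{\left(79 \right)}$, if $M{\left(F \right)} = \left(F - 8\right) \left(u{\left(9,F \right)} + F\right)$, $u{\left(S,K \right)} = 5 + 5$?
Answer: $37374$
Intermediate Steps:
$u{\left(S,K \right)} = 10$
$M{\left(F \right)} = \left(-8 + F\right) \left(10 + F\right)$ ($M{\left(F \right)} = \left(F - 8\right) \left(10 + F\right) = \left(-8 + F\right) \left(10 + F\right)$)
$31055 + M{\left(79 \right)} = 31055 + \left(-80 + 79^{2} + 2 \cdot 79\right) = 31055 + \left(-80 + 6241 + 158\right) = 31055 + 6319 = 37374$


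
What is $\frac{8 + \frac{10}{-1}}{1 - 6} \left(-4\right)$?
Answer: $- \frac{8}{5} \approx -1.6$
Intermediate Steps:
$\frac{8 + \frac{10}{-1}}{1 - 6} \left(-4\right) = \frac{8 + 10 \left(-1\right)}{-5} \left(-4\right) = \left(8 - 10\right) \left(- \frac{1}{5}\right) \left(-4\right) = \left(-2\right) \left(- \frac{1}{5}\right) \left(-4\right) = \frac{2}{5} \left(-4\right) = - \frac{8}{5}$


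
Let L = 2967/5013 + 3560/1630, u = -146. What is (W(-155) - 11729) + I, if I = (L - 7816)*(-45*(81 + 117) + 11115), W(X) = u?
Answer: -1565239937600/90791 ≈ -1.7240e+7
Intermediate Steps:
L = 756083/272373 (L = 2967*(1/5013) + 3560*(1/1630) = 989/1671 + 356/163 = 756083/272373 ≈ 2.7759)
W(X) = -146
I = -1564161794475/90791 (I = (756083/272373 - 7816)*(-45*(81 + 117) + 11115) = -2128111285*(-45*198 + 11115)/272373 = -2128111285*(-8910 + 11115)/272373 = -2128111285/272373*2205 = -1564161794475/90791 ≈ -1.7228e+7)
(W(-155) - 11729) + I = (-146 - 11729) - 1564161794475/90791 = -11875 - 1564161794475/90791 = -1565239937600/90791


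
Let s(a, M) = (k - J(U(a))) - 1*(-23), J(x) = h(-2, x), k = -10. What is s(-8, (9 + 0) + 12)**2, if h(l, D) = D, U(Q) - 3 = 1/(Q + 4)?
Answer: 1681/16 ≈ 105.06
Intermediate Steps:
U(Q) = 3 + 1/(4 + Q) (U(Q) = 3 + 1/(Q + 4) = 3 + 1/(4 + Q))
J(x) = x
s(a, M) = 13 - (13 + 3*a)/(4 + a) (s(a, M) = (-10 - (13 + 3*a)/(4 + a)) - 1*(-23) = (-10 - (13 + 3*a)/(4 + a)) + 23 = 13 - (13 + 3*a)/(4 + a))
s(-8, (9 + 0) + 12)**2 = ((39 + 10*(-8))/(4 - 8))**2 = ((39 - 80)/(-4))**2 = (-1/4*(-41))**2 = (41/4)**2 = 1681/16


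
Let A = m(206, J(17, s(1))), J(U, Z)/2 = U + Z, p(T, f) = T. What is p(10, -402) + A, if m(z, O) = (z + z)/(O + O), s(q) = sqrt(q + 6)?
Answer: 4571/282 - 103*sqrt(7)/282 ≈ 15.243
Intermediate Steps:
s(q) = sqrt(6 + q)
J(U, Z) = 2*U + 2*Z (J(U, Z) = 2*(U + Z) = 2*U + 2*Z)
m(z, O) = z/O (m(z, O) = (2*z)/((2*O)) = (2*z)*(1/(2*O)) = z/O)
A = 206/(34 + 2*sqrt(7)) (A = 206/(2*17 + 2*sqrt(6 + 1)) = 206/(34 + 2*sqrt(7)) ≈ 5.2429)
p(10, -402) + A = 10 + (1751/282 - 103*sqrt(7)/282) = 4571/282 - 103*sqrt(7)/282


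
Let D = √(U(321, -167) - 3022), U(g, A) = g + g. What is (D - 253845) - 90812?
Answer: -344657 + 2*I*√595 ≈ -3.4466e+5 + 48.785*I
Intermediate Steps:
U(g, A) = 2*g
D = 2*I*√595 (D = √(2*321 - 3022) = √(642 - 3022) = √(-2380) = 2*I*√595 ≈ 48.785*I)
(D - 253845) - 90812 = (2*I*√595 - 253845) - 90812 = (-253845 + 2*I*√595) - 90812 = -344657 + 2*I*√595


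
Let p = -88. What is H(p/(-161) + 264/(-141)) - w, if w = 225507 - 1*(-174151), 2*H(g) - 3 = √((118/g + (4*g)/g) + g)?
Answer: -799313/2 + 5*I*√1243746873127374/37956072 ≈ -3.9966e+5 + 4.6457*I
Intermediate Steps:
H(g) = 3/2 + √(4 + g + 118/g)/2 (H(g) = 3/2 + √((118/g + (4*g)/g) + g)/2 = 3/2 + √((118/g + 4) + g)/2 = 3/2 + √((4 + 118/g) + g)/2 = 3/2 + √(4 + g + 118/g)/2)
w = 399658 (w = 225507 + 174151 = 399658)
H(p/(-161) + 264/(-141)) - w = (3/2 + √((118 + (-88/(-161) + 264/(-141))*(4 + (-88/(-161) + 264/(-141))))/(-88/(-161) + 264/(-141)))/2) - 1*399658 = (3/2 + √((118 + (-88*(-1/161) + 264*(-1/141))*(4 + (-88*(-1/161) + 264*(-1/141))))/(-88*(-1/161) + 264*(-1/141)))/2) - 399658 = (3/2 + √((118 + (88/161 - 88/47)*(4 + (88/161 - 88/47)))/(88/161 - 88/47))/2) - 399658 = (3/2 + √((118 - 10032*(4 - 10032/7567)/7567)/(-10032/7567))/2) - 399658 = (3/2 + √(-7567*(118 - 10032/7567*20236/7567)/10032)/2) - 399658 = (3/2 + √(-7567*(118 - 203007552/57259489)/10032)/2) - 399658 = (3/2 + √(-7567/10032*6553612150/57259489)/2) - 399658 = (3/2 + √(-3276806075/37956072)/2) - 399658 = (3/2 + (5*I*√1243746873127374/18978036)/2) - 399658 = (3/2 + 5*I*√1243746873127374/37956072) - 399658 = -799313/2 + 5*I*√1243746873127374/37956072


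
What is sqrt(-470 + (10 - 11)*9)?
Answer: I*sqrt(479) ≈ 21.886*I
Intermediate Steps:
sqrt(-470 + (10 - 11)*9) = sqrt(-470 - 1*9) = sqrt(-470 - 9) = sqrt(-479) = I*sqrt(479)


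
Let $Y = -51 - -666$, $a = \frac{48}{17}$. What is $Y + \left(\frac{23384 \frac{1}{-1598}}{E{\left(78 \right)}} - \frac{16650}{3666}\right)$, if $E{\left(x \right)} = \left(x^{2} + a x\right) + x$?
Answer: $\frac{1556481424}{2549703} \approx 610.46$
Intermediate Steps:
$a = \frac{48}{17}$ ($a = 48 \cdot \frac{1}{17} = \frac{48}{17} \approx 2.8235$)
$E{\left(x \right)} = x^{2} + \frac{65 x}{17}$ ($E{\left(x \right)} = \left(x^{2} + \frac{48 x}{17}\right) + x = x^{2} + \frac{65 x}{17}$)
$Y = 615$ ($Y = -51 + 666 = 615$)
$Y + \left(\frac{23384 \frac{1}{-1598}}{E{\left(78 \right)}} - \frac{16650}{3666}\right) = 615 - \left(\frac{2775}{611} - \frac{23384 \frac{1}{-1598}}{\frac{1}{17} \cdot 78 \left(65 + 17 \cdot 78\right)}\right) = 615 - \left(\frac{2775}{611} - \frac{23384 \left(- \frac{1}{1598}\right)}{\frac{1}{17} \cdot 78 \left(65 + 1326\right)}\right) = 615 - \left(\frac{2775}{611} + \frac{11692}{799 \cdot \frac{1}{17} \cdot 78 \cdot 1391}\right) = 615 - \left(\frac{2775}{611} + \frac{11692}{799 \cdot \frac{108498}{17}}\right) = 615 - \frac{11585921}{2549703} = \frac{1556481424}{2549703}$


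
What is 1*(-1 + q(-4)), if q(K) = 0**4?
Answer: -1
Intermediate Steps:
q(K) = 0
1*(-1 + q(-4)) = 1*(-1 + 0) = 1*(-1) = -1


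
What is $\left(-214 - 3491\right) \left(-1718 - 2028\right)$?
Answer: $13878930$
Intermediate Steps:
$\left(-214 - 3491\right) \left(-1718 - 2028\right) = \left(-3705\right) \left(-3746\right) = 13878930$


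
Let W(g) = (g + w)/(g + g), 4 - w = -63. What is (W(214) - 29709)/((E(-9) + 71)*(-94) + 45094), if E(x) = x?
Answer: -12715171/16805848 ≈ -0.75659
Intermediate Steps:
w = 67 (w = 4 - 1*(-63) = 4 + 63 = 67)
W(g) = (67 + g)/(2*g) (W(g) = (g + 67)/(g + g) = (67 + g)/((2*g)) = (67 + g)*(1/(2*g)) = (67 + g)/(2*g))
(W(214) - 29709)/((E(-9) + 71)*(-94) + 45094) = ((1/2)*(67 + 214)/214 - 29709)/((-9 + 71)*(-94) + 45094) = ((1/2)*(1/214)*281 - 29709)/(62*(-94) + 45094) = (281/428 - 29709)/(-5828 + 45094) = -12715171/428/39266 = -12715171/428*1/39266 = -12715171/16805848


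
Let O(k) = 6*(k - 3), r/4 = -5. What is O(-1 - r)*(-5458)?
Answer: -523968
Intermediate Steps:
r = -20 (r = 4*(-5) = -20)
O(k) = -18 + 6*k (O(k) = 6*(-3 + k) = -18 + 6*k)
O(-1 - r)*(-5458) = (-18 + 6*(-1 - 1*(-20)))*(-5458) = (-18 + 6*(-1 + 20))*(-5458) = (-18 + 6*19)*(-5458) = (-18 + 114)*(-5458) = 96*(-5458) = -523968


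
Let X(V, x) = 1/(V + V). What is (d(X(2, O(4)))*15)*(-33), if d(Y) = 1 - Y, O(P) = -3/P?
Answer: -1485/4 ≈ -371.25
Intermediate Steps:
X(V, x) = 1/(2*V)
(d(X(2, O(4)))*15)*(-33) = ((1 - 1/(2*2))*15)*(-33) = ((1 - 1*¼)*15)*(-33) = ((1 - ¼)*15)*(-33) = ((¾)*15)*(-33) = (45/4)*(-33) = -1485/4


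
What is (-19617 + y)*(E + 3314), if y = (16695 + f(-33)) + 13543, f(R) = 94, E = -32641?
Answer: -314238805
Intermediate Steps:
y = 30332 (y = (16695 + 94) + 13543 = 16789 + 13543 = 30332)
(-19617 + y)*(E + 3314) = (-19617 + 30332)*(-32641 + 3314) = 10715*(-29327) = -314238805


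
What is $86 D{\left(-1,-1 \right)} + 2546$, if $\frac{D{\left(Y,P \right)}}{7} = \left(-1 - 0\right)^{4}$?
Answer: $3148$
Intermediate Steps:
$D{\left(Y,P \right)} = 7$ ($D{\left(Y,P \right)} = 7 \left(-1 - 0\right)^{4} = 7 \left(-1 + 0\right)^{4} = 7 \left(-1\right)^{4} = 7 \cdot 1 = 7$)
$86 D{\left(-1,-1 \right)} + 2546 = 86 \cdot 7 + 2546 = 602 + 2546 = 3148$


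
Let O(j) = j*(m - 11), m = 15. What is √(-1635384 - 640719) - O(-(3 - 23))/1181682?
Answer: -40/590841 + I*√2276103 ≈ -6.77e-5 + 1508.7*I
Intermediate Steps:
O(j) = 4*j (O(j) = j*(15 - 11) = j*4 = 4*j)
√(-1635384 - 640719) - O(-(3 - 23))/1181682 = √(-1635384 - 640719) - 4*(-(3 - 23))/1181682 = √(-2276103) - 4*(-1*(-20))/1181682 = I*√2276103 - 4*20/1181682 = I*√2276103 - 80/1181682 = I*√2276103 - 1*40/590841 = I*√2276103 - 40/590841 = -40/590841 + I*√2276103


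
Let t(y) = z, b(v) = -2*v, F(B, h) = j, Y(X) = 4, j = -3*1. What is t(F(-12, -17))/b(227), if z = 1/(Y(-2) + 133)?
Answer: -1/62198 ≈ -1.6078e-5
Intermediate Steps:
j = -3
F(B, h) = -3
z = 1/137 (z = 1/(4 + 133) = 1/137 ≈ 0.0072993)
t(y) = 1/137
t(F(-12, -17))/b(227) = 1/(137*((-2*227))) = (1/137)/(-454) = (1/137)*(-1/454) = -1/62198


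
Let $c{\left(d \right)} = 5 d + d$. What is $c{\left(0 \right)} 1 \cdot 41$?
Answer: $0$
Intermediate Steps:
$c{\left(d \right)} = 6 d$
$c{\left(0 \right)} 1 \cdot 41 = 6 \cdot 0 \cdot 1 \cdot 41 = 0 \cdot 1 \cdot 41 = 0 \cdot 41 = 0$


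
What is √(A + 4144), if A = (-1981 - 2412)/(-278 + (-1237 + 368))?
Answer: √5456922467/1147 ≈ 64.404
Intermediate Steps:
A = 4393/1147 (A = -4393/(-278 - 869) = -4393/(-1147) = -4393*(-1/1147) = 4393/1147 ≈ 3.8300)
√(A + 4144) = √(4393/1147 + 4144) = √(4757561/1147) = √5456922467/1147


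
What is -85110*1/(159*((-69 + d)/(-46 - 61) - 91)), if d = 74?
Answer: 1517795/258163 ≈ 5.8792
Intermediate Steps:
-85110*1/(159*((-69 + d)/(-46 - 61) - 91)) = -85110*1/(159*((-69 + 74)/(-46 - 61) - 91)) = -85110*1/(159*(5/(-107) - 91)) = -85110*1/(159*(5*(-1/107) - 91)) = -85110*1/(159*(-5/107 - 91)) = -85110/(159*(-9742/107)) = -85110/(-1548978/107) = -85110*(-107/1548978) = 1517795/258163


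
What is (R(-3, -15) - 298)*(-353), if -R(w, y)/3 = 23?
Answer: 129551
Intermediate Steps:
R(w, y) = -69 (R(w, y) = -3*23 = -69)
(R(-3, -15) - 298)*(-353) = (-69 - 298)*(-353) = -367*(-353) = 129551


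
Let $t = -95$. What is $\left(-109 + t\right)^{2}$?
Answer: $41616$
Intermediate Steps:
$\left(-109 + t\right)^{2} = \left(-109 - 95\right)^{2} = \left(-204\right)^{2} = 41616$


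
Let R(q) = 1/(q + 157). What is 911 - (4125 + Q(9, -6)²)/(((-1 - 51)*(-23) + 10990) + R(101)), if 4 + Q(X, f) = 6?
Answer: 2863108697/3143989 ≈ 910.66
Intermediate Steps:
Q(X, f) = 2 (Q(X, f) = -4 + 6 = 2)
R(q) = 1/(157 + q)
911 - (4125 + Q(9, -6)²)/(((-1 - 51)*(-23) + 10990) + R(101)) = 911 - (4125 + 2²)/(((-1 - 51)*(-23) + 10990) + 1/(157 + 101)) = 911 - (4125 + 4)/((-52*(-23) + 10990) + 1/258) = 911 - 4129/((1196 + 10990) + 1/258) = 911 - 4129/(12186 + 1/258) = 911 - 4129/3143989/258 = 911 - 4129*258/3143989 = 911 - 1*1065282/3143989 = 911 - 1065282/3143989 = 2863108697/3143989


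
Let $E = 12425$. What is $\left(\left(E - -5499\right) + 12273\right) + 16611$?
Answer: $46808$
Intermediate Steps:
$\left(\left(E - -5499\right) + 12273\right) + 16611 = \left(\left(12425 - -5499\right) + 12273\right) + 16611 = \left(\left(12425 + 5499\right) + 12273\right) + 16611 = \left(17924 + 12273\right) + 16611 = 30197 + 16611 = 46808$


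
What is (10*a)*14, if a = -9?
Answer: -1260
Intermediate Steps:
(10*a)*14 = (10*(-9))*14 = -90*14 = -1260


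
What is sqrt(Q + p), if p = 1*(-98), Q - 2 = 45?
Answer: I*sqrt(51) ≈ 7.1414*I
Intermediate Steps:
Q = 47 (Q = 2 + 45 = 47)
p = -98
sqrt(Q + p) = sqrt(47 - 98) = sqrt(-51) = I*sqrt(51)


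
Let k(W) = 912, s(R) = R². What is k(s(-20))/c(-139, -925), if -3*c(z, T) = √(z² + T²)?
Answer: -1368*√874946/437473 ≈ -2.9250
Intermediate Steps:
c(z, T) = -√(T² + z²)/3 (c(z, T) = -√(z² + T²)/3 = -√(T² + z²)/3)
k(s(-20))/c(-139, -925) = 912/((-√((-925)² + (-139)²)/3)) = 912/((-√(855625 + 19321)/3)) = 912/((-√874946/3)) = 912*(-3*√874946/874946) = -1368*√874946/437473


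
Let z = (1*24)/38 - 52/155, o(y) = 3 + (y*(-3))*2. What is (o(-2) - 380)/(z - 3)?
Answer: 1074925/7963 ≈ 134.99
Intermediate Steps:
o(y) = 3 - 6*y (o(y) = 3 - 3*y*2 = 3 - 6*y)
z = 872/2945 (z = 24*(1/38) - 52*1/155 = 12/19 - 52/155 = 872/2945 ≈ 0.29609)
(o(-2) - 380)/(z - 3) = ((3 - 6*(-2)) - 380)/(872/2945 - 3) = ((3 + 12) - 380)/(-7963/2945) = (15 - 380)*(-2945/7963) = -365*(-2945/7963) = 1074925/7963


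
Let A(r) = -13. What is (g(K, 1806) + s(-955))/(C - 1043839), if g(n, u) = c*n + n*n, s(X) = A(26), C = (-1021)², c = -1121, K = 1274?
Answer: -194909/1398 ≈ -139.42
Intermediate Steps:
C = 1042441
s(X) = -13
g(n, u) = n² - 1121*n (g(n, u) = -1121*n + n*n = -1121*n + n² = n² - 1121*n)
(g(K, 1806) + s(-955))/(C - 1043839) = (1274*(-1121 + 1274) - 13)/(1042441 - 1043839) = (1274*153 - 13)/(-1398) = (194922 - 13)*(-1/1398) = 194909*(-1/1398) = -194909/1398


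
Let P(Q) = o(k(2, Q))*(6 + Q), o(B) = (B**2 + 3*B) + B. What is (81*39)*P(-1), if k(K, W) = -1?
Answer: -47385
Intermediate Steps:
o(B) = B**2 + 4*B
P(Q) = -18 - 3*Q (P(Q) = (-(4 - 1))*(6 + Q) = (-1*3)*(6 + Q) = -3*(6 + Q) = -18 - 3*Q)
(81*39)*P(-1) = (81*39)*(-18 - 3*(-1)) = 3159*(-18 + 3) = 3159*(-15) = -47385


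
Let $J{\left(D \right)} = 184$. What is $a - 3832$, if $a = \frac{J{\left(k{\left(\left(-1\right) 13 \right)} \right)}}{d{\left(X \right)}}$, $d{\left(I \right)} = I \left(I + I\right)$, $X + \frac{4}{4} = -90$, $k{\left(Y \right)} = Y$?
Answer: $- \frac{31732700}{8281} \approx -3832.0$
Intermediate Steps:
$X = -91$ ($X = -1 - 90 = -91$)
$d{\left(I \right)} = 2 I^{2}$ ($d{\left(I \right)} = I 2 I = 2 I^{2}$)
$a = \frac{92}{8281}$ ($a = \frac{184}{2 \left(-91\right)^{2}} = \frac{184}{2 \cdot 8281} = \frac{184}{16562} = 184 \cdot \frac{1}{16562} = \frac{92}{8281} \approx 0.01111$)
$a - 3832 = \frac{92}{8281} - 3832 = - \frac{31732700}{8281}$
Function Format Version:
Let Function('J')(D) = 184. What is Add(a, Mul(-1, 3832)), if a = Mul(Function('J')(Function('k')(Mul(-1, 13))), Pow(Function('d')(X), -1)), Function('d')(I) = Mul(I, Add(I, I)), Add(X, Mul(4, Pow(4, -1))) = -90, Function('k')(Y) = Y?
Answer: Rational(-31732700, 8281) ≈ -3832.0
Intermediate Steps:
X = -91 (X = Add(-1, -90) = -91)
Function('d')(I) = Mul(2, Pow(I, 2)) (Function('d')(I) = Mul(I, Mul(2, I)) = Mul(2, Pow(I, 2)))
a = Rational(92, 8281) (a = Mul(184, Pow(Mul(2, Pow(-91, 2)), -1)) = Mul(184, Pow(Mul(2, 8281), -1)) = Mul(184, Pow(16562, -1)) = Mul(184, Rational(1, 16562)) = Rational(92, 8281) ≈ 0.011110)
Add(a, Mul(-1, 3832)) = Add(Rational(92, 8281), Mul(-1, 3832)) = Add(Rational(92, 8281), -3832) = Rational(-31732700, 8281)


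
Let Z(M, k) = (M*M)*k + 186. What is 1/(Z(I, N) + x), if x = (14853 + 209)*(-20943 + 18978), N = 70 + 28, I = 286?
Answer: -1/21580636 ≈ -4.6338e-8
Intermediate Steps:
N = 98
x = -29596830 (x = 15062*(-1965) = -29596830)
Z(M, k) = 186 + k*M² (Z(M, k) = M²*k + 186 = k*M² + 186 = 186 + k*M²)
1/(Z(I, N) + x) = 1/((186 + 98*286²) - 29596830) = 1/((186 + 98*81796) - 29596830) = 1/((186 + 8016008) - 29596830) = 1/(8016194 - 29596830) = 1/(-21580636) = -1/21580636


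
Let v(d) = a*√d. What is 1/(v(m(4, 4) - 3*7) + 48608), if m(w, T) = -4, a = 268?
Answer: 3038/147783329 - 335*I/591133316 ≈ 2.0557e-5 - 5.6671e-7*I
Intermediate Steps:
v(d) = 268*√d
1/(v(m(4, 4) - 3*7) + 48608) = 1/(268*√(-4 - 3*7) + 48608) = 1/(268*√(-4 - 21) + 48608) = 1/(268*√(-25) + 48608) = 1/(268*(5*I) + 48608) = 1/(1340*I + 48608) = 1/(48608 + 1340*I) = (48608 - 1340*I)/2364533264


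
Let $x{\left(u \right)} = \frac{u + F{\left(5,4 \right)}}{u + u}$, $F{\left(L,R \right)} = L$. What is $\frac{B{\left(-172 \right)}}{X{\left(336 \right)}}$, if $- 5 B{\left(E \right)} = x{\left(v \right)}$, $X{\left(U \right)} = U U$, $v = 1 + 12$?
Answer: $- \frac{1}{815360} \approx -1.2265 \cdot 10^{-6}$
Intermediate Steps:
$v = 13$
$X{\left(U \right)} = U^{2}$
$x{\left(u \right)} = \frac{5 + u}{2 u}$ ($x{\left(u \right)} = \frac{u + 5}{u + u} = \frac{5 + u}{2 u}$)
$B{\left(E \right)} = - \frac{9}{65}$ ($B{\left(E \right)} = - \frac{\frac{1}{2} \cdot \frac{1}{13} \left(5 + 13\right)}{5} = - \frac{\frac{1}{2} \cdot \frac{1}{13} \cdot 18}{5} = \left(- \frac{1}{5}\right) \frac{9}{13} = - \frac{9}{65}$)
$\frac{B{\left(-172 \right)}}{X{\left(336 \right)}} = - \frac{9}{65 \cdot 336^{2}} = - \frac{9}{65 \cdot 112896} = \left(- \frac{9}{65}\right) \frac{1}{112896} = - \frac{1}{815360}$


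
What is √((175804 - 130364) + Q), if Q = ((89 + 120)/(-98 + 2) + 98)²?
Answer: √503396641/96 ≈ 233.71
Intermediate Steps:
Q = 84621601/9216 (Q = (209/(-96) + 98)² = (209*(-1/96) + 98)² = (-209/96 + 98)² = (9199/96)² = 84621601/9216 ≈ 9182.0)
√((175804 - 130364) + Q) = √((175804 - 130364) + 84621601/9216) = √(45440 + 84621601/9216) = √(503396641/9216) = √503396641/96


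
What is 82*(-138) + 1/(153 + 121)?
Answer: -3100583/274 ≈ -11316.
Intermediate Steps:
82*(-138) + 1/(153 + 121) = -11316 + 1/274 = -3100583/274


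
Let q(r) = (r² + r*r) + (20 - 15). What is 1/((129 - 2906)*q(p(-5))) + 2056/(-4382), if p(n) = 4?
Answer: -105628163/225123059 ≈ -0.46920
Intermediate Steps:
q(r) = 5 + 2*r² (q(r) = (r² + r²) + 5 = 2*r² + 5 = 5 + 2*r²)
1/((129 - 2906)*q(p(-5))) + 2056/(-4382) = 1/((129 - 2906)*(5 + 2*4²)) + 2056/(-4382) = 1/((-2777)*(5 + 2*16)) + 2056*(-1/4382) = -1/(2777*(5 + 32)) - 1028/2191 = -1/2777/37 - 1028/2191 = -1/2777*1/37 - 1028/2191 = -1/102749 - 1028/2191 = -105628163/225123059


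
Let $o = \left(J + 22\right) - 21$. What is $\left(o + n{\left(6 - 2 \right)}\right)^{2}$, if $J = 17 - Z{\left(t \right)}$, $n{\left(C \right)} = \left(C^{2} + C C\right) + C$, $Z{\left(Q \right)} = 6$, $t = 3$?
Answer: $2304$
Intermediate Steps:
$n{\left(C \right)} = C + 2 C^{2}$ ($n{\left(C \right)} = \left(C^{2} + C^{2}\right) + C = 2 C^{2} + C = C + 2 C^{2}$)
$J = 11$ ($J = 17 - 6 = 11$)
$o = 12$ ($o = \left(11 + 22\right) - 21 = 33 - 21 = 12$)
$\left(o + n{\left(6 - 2 \right)}\right)^{2} = \left(12 + \left(6 - 2\right) \left(1 + 2 \left(6 - 2\right)\right)\right)^{2} = \left(12 + 4 \left(1 + 2 \cdot 4\right)\right)^{2} = \left(12 + 4 \left(1 + 8\right)\right)^{2} = \left(12 + 4 \cdot 9\right)^{2} = \left(12 + 36\right)^{2} = 48^{2} = 2304$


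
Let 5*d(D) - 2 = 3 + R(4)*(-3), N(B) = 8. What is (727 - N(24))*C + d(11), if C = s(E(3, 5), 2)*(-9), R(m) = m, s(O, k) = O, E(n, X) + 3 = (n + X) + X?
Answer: -323557/5 ≈ -64711.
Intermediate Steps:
E(n, X) = -3 + n + 2*X (E(n, X) = -3 + ((n + X) + X) = -3 + ((X + n) + X) = -3 + (n + 2*X) = -3 + n + 2*X)
d(D) = -7/5 (d(D) = 2/5 + (3 + 4*(-3))/5 = 2/5 + (3 - 12)/5 = 2/5 + (1/5)*(-9) = 2/5 - 9/5 = -7/5)
C = -90 (C = (-3 + 3 + 2*5)*(-9) = (-3 + 3 + 10)*(-9) = 10*(-9) = -90)
(727 - N(24))*C + d(11) = (727 - 1*8)*(-90) - 7/5 = (727 - 8)*(-90) - 7/5 = 719*(-90) - 7/5 = -64710 - 7/5 = -323557/5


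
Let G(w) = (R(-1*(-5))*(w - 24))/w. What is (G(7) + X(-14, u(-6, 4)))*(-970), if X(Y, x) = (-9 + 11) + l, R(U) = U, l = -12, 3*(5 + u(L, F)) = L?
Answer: 150350/7 ≈ 21479.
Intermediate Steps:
u(L, F) = -5 + L/3
G(w) = (-120 + 5*w)/w (G(w) = ((-1*(-5))*(w - 24))/w = (5*(-24 + w))/w = (-120 + 5*w)/w)
X(Y, x) = -10 (X(Y, x) = (-9 + 11) - 12 = 2 - 12 = -10)
(G(7) + X(-14, u(-6, 4)))*(-970) = ((5 - 120/7) - 10)*(-970) = (-85/7 - 10)*(-970) = -155/7*(-970) = 150350/7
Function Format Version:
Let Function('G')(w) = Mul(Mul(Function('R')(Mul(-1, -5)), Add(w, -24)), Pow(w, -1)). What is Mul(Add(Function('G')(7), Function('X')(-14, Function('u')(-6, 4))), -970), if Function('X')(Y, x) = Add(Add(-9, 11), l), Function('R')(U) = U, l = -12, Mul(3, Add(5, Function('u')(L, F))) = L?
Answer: Rational(150350, 7) ≈ 21479.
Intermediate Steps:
Function('u')(L, F) = Add(-5, Mul(Rational(1, 3), L))
Function('G')(w) = Mul(Pow(w, -1), Add(-120, Mul(5, w))) (Function('G')(w) = Mul(Mul(Mul(-1, -5), Add(w, -24)), Pow(w, -1)) = Mul(Mul(5, Add(-24, w)), Pow(w, -1)) = Mul(Add(-120, Mul(5, w)), Pow(w, -1)) = Mul(Pow(w, -1), Add(-120, Mul(5, w))))
Function('X')(Y, x) = -10 (Function('X')(Y, x) = Add(Add(-9, 11), -12) = Add(2, -12) = -10)
Mul(Add(Function('G')(7), Function('X')(-14, Function('u')(-6, 4))), -970) = Mul(Add(Add(5, Mul(-120, Pow(7, -1))), -10), -970) = Mul(Add(Add(5, Mul(-120, Rational(1, 7))), -10), -970) = Mul(Add(Add(5, Rational(-120, 7)), -10), -970) = Mul(Add(Rational(-85, 7), -10), -970) = Mul(Rational(-155, 7), -970) = Rational(150350, 7)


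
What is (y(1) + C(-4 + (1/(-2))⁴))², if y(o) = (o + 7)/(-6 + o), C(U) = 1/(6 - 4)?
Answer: 121/100 ≈ 1.2100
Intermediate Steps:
C(U) = ½ (C(U) = 1/2 = ½)
y(o) = (7 + o)/(-6 + o)
(y(1) + C(-4 + (1/(-2))⁴))² = ((7 + 1)/(-6 + 1) + ½)² = (8/(-5) + ½)² = (-⅕*8 + ½)² = (-8/5 + ½)² = (-11/10)² = 121/100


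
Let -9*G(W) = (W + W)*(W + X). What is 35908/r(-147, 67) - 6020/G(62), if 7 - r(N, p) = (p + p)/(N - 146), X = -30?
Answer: 10466471473/2167520 ≈ 4828.8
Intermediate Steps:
r(N, p) = 7 - 2*p/(-146 + N) (r(N, p) = 7 - (p + p)/(N - 146) = 7 - 2*p/(-146 + N))
G(W) = -2*W*(-30 + W)/9 (G(W) = -(W + W)*(W - 30)/9 = -2*W*(-30 + W)/9)
35908/r(-147, 67) - 6020/G(62) = 35908/(((-1022 - 2*67 + 7*(-147))/(-146 - 147))) - 6020*9/(124*(30 - 1*62)) = 35908/(((-1022 - 134 - 1029)/(-293))) - 6020*9/(124*(30 - 62)) = 35908/((-1/293*(-2185))) - 6020/((2/9)*62*(-32)) = 35908/(2185/293) - 6020/(-3968/9) = 35908*(293/2185) - 6020*(-9/3968) = 10521044/2185 + 13545/992 = 10466471473/2167520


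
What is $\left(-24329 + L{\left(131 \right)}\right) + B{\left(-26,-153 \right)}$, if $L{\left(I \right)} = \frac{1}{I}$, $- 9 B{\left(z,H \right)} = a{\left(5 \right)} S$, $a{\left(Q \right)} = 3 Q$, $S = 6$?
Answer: $- \frac{3188408}{131} \approx -24339.0$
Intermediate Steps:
$B{\left(z,H \right)} = -10$ ($B{\left(z,H \right)} = - \frac{3 \cdot 5 \cdot 6}{9} = - \frac{15 \cdot 6}{9} = \left(- \frac{1}{9}\right) 90 = -10$)
$\left(-24329 + L{\left(131 \right)}\right) + B{\left(-26,-153 \right)} = \left(-24329 + \frac{1}{131}\right) - 10 = - \frac{3187098}{131} - 10 = - \frac{3188408}{131}$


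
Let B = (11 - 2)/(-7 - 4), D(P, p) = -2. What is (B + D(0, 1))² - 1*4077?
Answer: -492356/121 ≈ -4069.1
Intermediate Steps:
B = -9/11 (B = 9/(-11) = 9*(-1/11) = -9/11 ≈ -0.81818)
(B + D(0, 1))² - 1*4077 = (-9/11 - 2)² - 1*4077 = (-31/11)² - 4077 = 961/121 - 4077 = -492356/121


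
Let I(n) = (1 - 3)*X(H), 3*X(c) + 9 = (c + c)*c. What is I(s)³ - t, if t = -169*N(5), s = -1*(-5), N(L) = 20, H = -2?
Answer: 91268/27 ≈ 3380.3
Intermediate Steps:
s = 5
t = -3380 (t = -169*20 = -3380)
X(c) = -3 + 2*c²/3 (X(c) = -3 + ((c + c)*c)/3 = -3 + ((2*c)*c)/3 = -3 + (2*c²)/3 = -3 + 2*c²/3)
I(n) = ⅔ (I(n) = (1 - 3)*(-3 + (⅔)*(-2)²) = -2*(-3 + (⅔)*4) = -2*(-3 + 8/3) = -2*(-⅓) = ⅔)
I(s)³ - t = (⅔)³ - 1*(-3380) = 8/27 + 3380 = 91268/27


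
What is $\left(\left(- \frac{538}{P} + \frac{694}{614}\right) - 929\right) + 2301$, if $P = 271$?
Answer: $\frac{114075155}{83197} \approx 1371.1$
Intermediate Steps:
$\left(\left(- \frac{538}{P} + \frac{694}{614}\right) - 929\right) + 2301 = \left(\left(- \frac{538}{271} + \frac{694}{614}\right) - 929\right) + 2301 = \left(\left(\left(-538\right) \frac{1}{271} + 694 \cdot \frac{1}{614}\right) - 929\right) + 2301 = \left(\left(- \frac{538}{271} + \frac{347}{307}\right) - 929\right) + 2301 = \left(- \frac{71129}{83197} - 929\right) + 2301 = - \frac{77361142}{83197} + 2301 = \frac{114075155}{83197}$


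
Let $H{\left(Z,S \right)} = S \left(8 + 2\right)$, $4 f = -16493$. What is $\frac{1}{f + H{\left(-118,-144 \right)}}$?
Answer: $- \frac{4}{22253} \approx -0.00017975$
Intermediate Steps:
$f = - \frac{16493}{4}$ ($f = \frac{1}{4} \left(-16493\right) = - \frac{16493}{4} \approx -4123.3$)
$H{\left(Z,S \right)} = 10 S$ ($H{\left(Z,S \right)} = S 10 = 10 S$)
$\frac{1}{f + H{\left(-118,-144 \right)}} = \frac{1}{- \frac{16493}{4} + 10 \left(-144\right)} = \frac{1}{- \frac{16493}{4} - 1440} = \frac{1}{- \frac{22253}{4}} = - \frac{4}{22253}$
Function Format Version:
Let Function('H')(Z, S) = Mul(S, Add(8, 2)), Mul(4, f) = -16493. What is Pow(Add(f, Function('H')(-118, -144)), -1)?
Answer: Rational(-4, 22253) ≈ -0.00017975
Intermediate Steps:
f = Rational(-16493, 4) (f = Mul(Rational(1, 4), -16493) = Rational(-16493, 4) ≈ -4123.3)
Function('H')(Z, S) = Mul(10, S) (Function('H')(Z, S) = Mul(S, 10) = Mul(10, S))
Pow(Add(f, Function('H')(-118, -144)), -1) = Pow(Add(Rational(-16493, 4), Mul(10, -144)), -1) = Pow(Add(Rational(-16493, 4), -1440), -1) = Pow(Rational(-22253, 4), -1) = Rational(-4, 22253)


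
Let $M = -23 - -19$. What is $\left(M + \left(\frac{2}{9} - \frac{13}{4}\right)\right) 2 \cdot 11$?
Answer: $- \frac{2783}{18} \approx -154.61$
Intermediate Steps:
$M = -4$ ($M = -23 + 19 = -4$)
$\left(M + \left(\frac{2}{9} - \frac{13}{4}\right)\right) 2 \cdot 11 = \left(-4 + \left(\frac{2}{9} - \frac{13}{4}\right)\right) 2 \cdot 11 = \left(-4 + \left(2 \cdot \frac{1}{9} - \frac{13}{4}\right)\right) 22 = \left(-4 + \left(\frac{2}{9} - \frac{13}{4}\right)\right) 22 = \left(-4 - \frac{109}{36}\right) 22 = \left(- \frac{253}{36}\right) 22 = - \frac{2783}{18}$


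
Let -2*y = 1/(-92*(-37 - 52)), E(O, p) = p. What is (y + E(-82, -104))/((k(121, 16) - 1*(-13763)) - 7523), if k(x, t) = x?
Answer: -1703105/104167736 ≈ -0.016350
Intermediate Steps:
y = -1/16376 (y = -(-1/(92*(-37 - 52)))/2 = -1/(2*((-92*(-89)))) = -½/8188 = -½*1/8188 = -1/16376 ≈ -6.1065e-5)
(y + E(-82, -104))/((k(121, 16) - 1*(-13763)) - 7523) = (-1/16376 - 104)/((121 - 1*(-13763)) - 7523) = -1703105/(16376*((121 + 13763) - 7523)) = -1703105/(16376*(13884 - 7523)) = -1703105/16376/6361 = -1703105/16376*1/6361 = -1703105/104167736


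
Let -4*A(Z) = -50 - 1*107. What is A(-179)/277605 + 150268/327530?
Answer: 16691201477/36369586260 ≈ 0.45893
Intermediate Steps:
A(Z) = 157/4 (A(Z) = -(-50 - 1*107)/4 = -(-50 - 107)/4 = -¼*(-157) = 157/4)
A(-179)/277605 + 150268/327530 = (157/4)/277605 + 150268/327530 = (157/4)*(1/277605) + 150268*(1/327530) = 157/1110420 + 75134/163765 = 16691201477/36369586260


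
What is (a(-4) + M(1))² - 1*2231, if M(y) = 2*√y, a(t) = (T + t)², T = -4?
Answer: 2125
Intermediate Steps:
a(t) = (-4 + t)²
(a(-4) + M(1))² - 1*2231 = ((-4 - 4)² + 2*√1)² - 1*2231 = ((-8)² + 2*1)² - 2231 = (64 + 2)² - 2231 = 66² - 2231 = 4356 - 2231 = 2125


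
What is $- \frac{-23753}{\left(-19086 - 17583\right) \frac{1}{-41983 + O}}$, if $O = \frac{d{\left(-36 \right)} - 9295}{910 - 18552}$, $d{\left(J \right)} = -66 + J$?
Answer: $\frac{17592770827817}{646914498} \approx 27195.0$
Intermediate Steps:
$O = \frac{9397}{17642}$ ($O = \frac{\left(-66 - 36\right) - 9295}{910 - 18552} = \frac{-102 - 9295}{-17642} = \left(-9397\right) \left(- \frac{1}{17642}\right) = \frac{9397}{17642} \approx 0.53265$)
$- \frac{-23753}{\left(-19086 - 17583\right) \frac{1}{-41983 + O}} = - \frac{-23753}{\left(-19086 - 17583\right) \frac{1}{-41983 + \frac{9397}{17642}}} = - \frac{-23753}{\left(-36669\right) \frac{1}{- \frac{740654689}{17642}}} = - \frac{-23753}{\left(-36669\right) \left(- \frac{17642}{740654689}\right)} = - \frac{-23753}{\frac{646914498}{740654689}} = - \frac{\left(-23753\right) 740654689}{646914498} = \left(-1\right) \left(- \frac{17592770827817}{646914498}\right) = \frac{17592770827817}{646914498}$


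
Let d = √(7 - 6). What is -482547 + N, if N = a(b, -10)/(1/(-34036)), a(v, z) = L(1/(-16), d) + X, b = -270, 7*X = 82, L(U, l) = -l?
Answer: -5930529/7 ≈ -8.4722e+5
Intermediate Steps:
d = 1 (d = √1 = 1)
X = 82/7 (X = (⅐)*82 = 82/7 ≈ 11.714)
a(v, z) = 75/7 (a(v, z) = -1*1 + 82/7 = -1 + 82/7 = 75/7)
N = -2552700/7 (N = 75/(7*(1/(-34036))) = 75/(7*(-1/34036)) = (75/7)*(-34036) = -2552700/7 ≈ -3.6467e+5)
-482547 + N = -482547 - 2552700/7 = -5930529/7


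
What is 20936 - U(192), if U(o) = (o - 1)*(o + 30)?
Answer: -21466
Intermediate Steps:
U(o) = (-1 + o)*(30 + o)
20936 - U(192) = 20936 - (-30 + 192² + 29*192) = 20936 - (-30 + 36864 + 5568) = 20936 - 1*42402 = 20936 - 42402 = -21466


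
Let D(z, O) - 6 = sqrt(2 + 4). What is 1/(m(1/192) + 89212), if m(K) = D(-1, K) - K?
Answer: 3288932160/293431932099841 - 36864*sqrt(6)/293431932099841 ≈ 1.1208e-5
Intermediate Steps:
D(z, O) = 6 + sqrt(6) (D(z, O) = 6 + sqrt(2 + 4) = 6 + sqrt(6))
m(K) = 6 + sqrt(6) - K (m(K) = (6 + sqrt(6)) - K = 6 + sqrt(6) - K)
1/(m(1/192) + 89212) = 1/((6 + sqrt(6) - 1/192) + 89212) = 1/((1151/192 + sqrt(6)) + 89212) = 1/(17129855/192 + sqrt(6))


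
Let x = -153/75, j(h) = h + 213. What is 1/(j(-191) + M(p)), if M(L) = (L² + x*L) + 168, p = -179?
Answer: 25/814904 ≈ 3.0678e-5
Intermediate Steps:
j(h) = 213 + h
x = -51/25 (x = -153*1/75 = -51/25 ≈ -2.0400)
M(L) = 168 + L² - 51*L/25 (M(L) = (L² - 51*L/25) + 168 = 168 + L² - 51*L/25)
1/(j(-191) + M(p)) = 1/((213 - 191) + (168 + (-179)² - 51/25*(-179))) = 1/(22 + (168 + 32041 + 9129/25)) = 1/(22 + 814354/25) = 1/(814904/25) = 25/814904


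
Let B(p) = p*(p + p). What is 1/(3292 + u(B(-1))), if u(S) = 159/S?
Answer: 2/6743 ≈ 0.00029660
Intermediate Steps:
B(p) = 2*p² (B(p) = p*(2*p) = 2*p²)
1/(3292 + u(B(-1))) = 1/(3292 + 159/((2*(-1)²))) = 1/(3292 + 159/((2*1))) = 1/(3292 + 159/2) = 1/(6743/2) = 2/6743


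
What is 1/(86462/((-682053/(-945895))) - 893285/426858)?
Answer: 32348864386/3878837120920035 ≈ 8.3398e-6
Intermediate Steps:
1/(86462/((-682053/(-945895))) - 893285/426858) = 1/(86462/((-682053*(-1/945895))) - 893285*1/426858) = 1/(86462/(682053/945895) - 893285/426858) = 1/(86462*(945895/682053) - 893285/426858) = 1/(81783973490/682053 - 893285/426858) = 1/(3878837120920035/32348864386) = 32348864386/3878837120920035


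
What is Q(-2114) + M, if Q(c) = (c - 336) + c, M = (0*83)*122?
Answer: -4564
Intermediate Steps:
M = 0 (M = 0*122 = 0)
Q(c) = -336 + 2*c (Q(c) = (-336 + c) + c = -336 + 2*c)
Q(-2114) + M = (-336 + 2*(-2114)) + 0 = (-336 - 4228) + 0 = -4564 + 0 = -4564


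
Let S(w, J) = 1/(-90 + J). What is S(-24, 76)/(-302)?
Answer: 1/4228 ≈ 0.00023652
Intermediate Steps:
S(-24, 76)/(-302) = 1/((-90 + 76)*(-302)) = -1/302/(-14) = -1/14*(-1/302) = 1/4228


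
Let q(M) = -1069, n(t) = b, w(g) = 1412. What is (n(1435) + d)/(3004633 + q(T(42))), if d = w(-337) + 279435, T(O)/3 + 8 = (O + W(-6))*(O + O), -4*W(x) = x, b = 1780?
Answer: 94209/1001188 ≈ 0.094097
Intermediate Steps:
n(t) = 1780
W(x) = -x/4
T(O) = -24 + 6*O*(3/2 + O) (T(O) = -24 + 3*((O - ¼*(-6))*(O + O)) = -24 + 3*((O + 3/2)*(2*O)) = -24 + 3*((3/2 + O)*(2*O)) = -24 + 3*(2*O*(3/2 + O)) = -24 + 6*O*(3/2 + O))
d = 280847 (d = 1412 + 279435 = 280847)
(n(1435) + d)/(3004633 + q(T(42))) = (1780 + 280847)/(3004633 - 1069) = 282627/3003564 = 282627*(1/3003564) = 94209/1001188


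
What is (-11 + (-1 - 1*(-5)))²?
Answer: 49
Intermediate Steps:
(-11 + (-1 - 1*(-5)))² = (-11 + (-1 + 5))² = (-11 + 4)² = (-7)² = 49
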